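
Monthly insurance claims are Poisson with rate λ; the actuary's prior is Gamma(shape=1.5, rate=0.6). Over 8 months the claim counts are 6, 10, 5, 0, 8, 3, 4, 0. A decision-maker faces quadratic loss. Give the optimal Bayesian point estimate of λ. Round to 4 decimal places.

4.3605

Σ counts = 36. Posterior: Gamma(shape = 1.5+36 = 37.5, rate = 0.6+8 = 8.6).
Mode = (α−1)/β = 36.5/8.6 = 4.2442.
Mean = α/β = 37.5/8.6 = 4.3605.
Quadratic loss ⇒ the optimal estimator is the posterior mean.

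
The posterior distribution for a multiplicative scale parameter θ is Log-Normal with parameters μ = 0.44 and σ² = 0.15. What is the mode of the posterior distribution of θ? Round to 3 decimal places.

Mode = exp(μ − σ²) = exp(0.29) = 1.336.
Mean = exp(μ + σ²/2) = exp(0.515) = 1.674.
This is the posterior mode — the MAP estimate.

1.336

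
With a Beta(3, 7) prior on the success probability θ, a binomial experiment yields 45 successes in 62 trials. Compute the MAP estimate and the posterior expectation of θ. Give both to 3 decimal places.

MAP = 0.671; posterior mean = 0.667

Posterior: Beta(3+45, 7+17) = Beta(48, 24).
Mode = (48−1)/(48+24−2) = 47/70 = 0.671.
Mean = 48/(48+24) = 48/72 = 0.667.
Left-skewed posterior ⇒ mean < mode.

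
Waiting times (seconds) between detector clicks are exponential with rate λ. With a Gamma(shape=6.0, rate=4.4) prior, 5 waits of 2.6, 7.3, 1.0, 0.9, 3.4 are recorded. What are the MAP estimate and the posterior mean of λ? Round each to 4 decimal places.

λ_MAP = 0.5102, E[λ|data] = 0.5612

Σ times = 15.2. Posterior: Gamma(shape = 6.0+5 = 11.0, rate = 4.4+15.2 = 19.6).
Mode = (α−1)/β = 10.0/19.6 = 0.5102.
Mean = α/β = 11.0/19.6 = 0.5612.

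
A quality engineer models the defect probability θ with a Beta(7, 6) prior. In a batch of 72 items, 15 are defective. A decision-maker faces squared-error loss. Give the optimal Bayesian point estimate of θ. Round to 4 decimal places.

0.2588

Posterior: Beta(7+15, 6+57) = Beta(22, 63).
Mode = (22−1)/(22+63−2) = 21/83 = 0.2530.
Mean = 22/(22+63) = 22/85 = 0.2588.
Squared-error loss ⇒ the optimal estimator is the posterior mean.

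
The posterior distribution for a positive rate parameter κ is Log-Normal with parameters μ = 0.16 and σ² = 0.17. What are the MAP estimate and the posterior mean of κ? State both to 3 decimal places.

Mode = exp(μ − σ²) = exp(-0.01) = 0.990.
Mean = exp(μ + σ²/2) = exp(0.245) = 1.278.

MAP = 0.990, posterior mean = 1.278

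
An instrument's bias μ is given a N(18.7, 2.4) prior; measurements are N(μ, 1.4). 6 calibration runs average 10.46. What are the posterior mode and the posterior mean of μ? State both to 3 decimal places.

Posterior for μ is Normal. Precision-weighted mean: (1/2.4·18.7 + 6/1.4·10.46) / (1/2.4 + 6/1.4) = 11.190.
A Normal posterior is symmetric, so mode = mean.

posterior mode = 11.190, posterior mean = 11.190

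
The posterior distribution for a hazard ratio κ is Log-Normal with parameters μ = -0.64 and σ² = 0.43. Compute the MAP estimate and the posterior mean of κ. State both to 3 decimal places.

MAP: 0.343. Posterior mean: 0.654.

Mode = exp(μ − σ²) = exp(-1.07) = 0.343.
Mean = exp(μ + σ²/2) = exp(-0.425) = 0.654.
Mean > mode: the posterior has a right tail.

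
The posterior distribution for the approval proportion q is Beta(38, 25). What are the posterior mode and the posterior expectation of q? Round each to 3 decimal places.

Mode = (38−1)/(38+25−2) = 37/61 = 0.607.
Mean = 38/(38+25) = 38/63 = 0.603.
The mean is pulled below the mode by the posterior's left skew.

MAP = 0.607, posterior mean = 0.603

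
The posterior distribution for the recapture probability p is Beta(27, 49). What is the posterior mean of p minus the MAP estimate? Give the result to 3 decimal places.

0.004

Mode = (27−1)/(27+49−2) = 26/74 = 0.351.
Mean = 27/(27+49) = 27/76 = 0.355.
Difference = 0.355 − 0.351 = 0.004.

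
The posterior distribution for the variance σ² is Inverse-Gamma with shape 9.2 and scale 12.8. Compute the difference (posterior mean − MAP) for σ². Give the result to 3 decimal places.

0.306

Mode = β/(α+1) = 12.8/10.2 = 1.255.
Mean = β/(α−1) = 12.8/8.2 = 1.561.
Difference = 1.561 − 1.255 = 0.306.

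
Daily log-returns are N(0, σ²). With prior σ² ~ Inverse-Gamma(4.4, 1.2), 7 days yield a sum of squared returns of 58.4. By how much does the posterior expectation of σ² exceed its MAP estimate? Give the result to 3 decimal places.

Posterior: Inverse-Gamma(shape = 4.4+7/2 = 7.9, scale = 1.2+58.4/2 = 30.4).
Mode = β/(α+1) = 30.4/8.9 = 3.416.
Mean = β/(α−1) = 30.4/6.9 = 4.406.
Difference = 4.406 − 3.416 = 0.990.

0.990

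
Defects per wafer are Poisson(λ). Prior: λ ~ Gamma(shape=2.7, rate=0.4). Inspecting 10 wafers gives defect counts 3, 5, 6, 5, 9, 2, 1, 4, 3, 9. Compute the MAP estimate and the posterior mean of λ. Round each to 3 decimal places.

Σ counts = 47. Posterior: Gamma(shape = 2.7+47 = 49.7, rate = 0.4+10 = 10.4).
Mode = (α−1)/β = 48.7/10.4 = 4.683.
Mean = α/β = 49.7/10.4 = 4.779.
The posterior is right-skewed, so the mean exceeds the mode.

λ_MAP = 4.683, E[λ|data] = 4.779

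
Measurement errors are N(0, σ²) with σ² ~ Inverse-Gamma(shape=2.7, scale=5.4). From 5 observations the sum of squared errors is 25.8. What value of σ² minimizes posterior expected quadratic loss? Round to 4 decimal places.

Posterior: Inverse-Gamma(shape = 2.7+5/2 = 5.2, scale = 5.4+25.8/2 = 18.3).
Mode = β/(α+1) = 18.3/6.2 = 2.9516.
Mean = β/(α−1) = 18.3/4.2 = 4.3571.
Quadratic loss ⇒ the optimal estimator is the posterior mean.

4.3571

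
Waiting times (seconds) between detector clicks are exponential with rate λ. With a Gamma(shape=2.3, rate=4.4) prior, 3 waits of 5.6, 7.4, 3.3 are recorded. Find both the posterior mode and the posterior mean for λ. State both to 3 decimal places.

Σ times = 16.3. Posterior: Gamma(shape = 2.3+3 = 5.3, rate = 4.4+16.3 = 20.7).
Mode = (α−1)/β = 4.3/20.7 = 0.208.
Mean = α/β = 5.3/20.7 = 0.256.

MAP = 0.208, posterior mean = 0.256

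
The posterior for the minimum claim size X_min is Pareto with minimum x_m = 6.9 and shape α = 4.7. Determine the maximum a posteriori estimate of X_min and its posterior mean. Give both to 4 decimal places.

MAP = 6.9000; posterior mean = 8.7649

The Pareto density is strictly decreasing on [x_m, ∞), so the mode is x_m = 6.9000.
Mean = α·x_m/(α−1) = 4.7·6.9/3.7 = 8.7649.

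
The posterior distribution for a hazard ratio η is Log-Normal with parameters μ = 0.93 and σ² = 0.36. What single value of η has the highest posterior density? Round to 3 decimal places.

1.768

Mode = exp(μ − σ²) = exp(0.57) = 1.768.
Mean = exp(μ + σ²/2) = exp(1.110) = 3.034.
This is the posterior mode — the MAP estimate.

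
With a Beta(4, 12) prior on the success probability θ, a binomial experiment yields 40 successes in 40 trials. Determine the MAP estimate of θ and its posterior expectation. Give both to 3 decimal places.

MAP: 0.796. Posterior mean: 0.786.

Posterior: Beta(4+40, 12+0) = Beta(44, 12).
Mode = (44−1)/(44+12−2) = 43/54 = 0.796.
Mean = 44/(44+12) = 44/56 = 0.786.
The mean is pulled below the mode by the posterior's left skew.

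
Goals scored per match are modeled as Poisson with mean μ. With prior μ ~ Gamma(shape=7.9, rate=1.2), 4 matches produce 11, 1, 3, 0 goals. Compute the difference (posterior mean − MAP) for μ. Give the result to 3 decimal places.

0.192

Σ counts = 15. Posterior: Gamma(shape = 7.9+15 = 22.9, rate = 1.2+4 = 5.2).
Mode = (α−1)/β = 21.9/5.2 = 4.212.
Mean = α/β = 22.9/5.2 = 4.404.
Difference = 4.404 − 4.212 = 0.192.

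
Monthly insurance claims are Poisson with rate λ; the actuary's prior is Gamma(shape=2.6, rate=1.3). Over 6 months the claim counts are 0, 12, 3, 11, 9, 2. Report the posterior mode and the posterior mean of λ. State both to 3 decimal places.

Σ counts = 37. Posterior: Gamma(shape = 2.6+37 = 39.6, rate = 1.3+6 = 7.3).
Mode = (α−1)/β = 38.6/7.3 = 5.288.
Mean = α/β = 39.6/7.3 = 5.425.
The posterior is right-skewed, so the mean exceeds the mode.

MAP = 5.288; posterior mean = 5.425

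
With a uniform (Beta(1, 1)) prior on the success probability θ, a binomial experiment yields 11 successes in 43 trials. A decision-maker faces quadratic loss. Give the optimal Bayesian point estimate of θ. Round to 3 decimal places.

0.267

Posterior: Beta(1+11, 1+32) = Beta(12, 33).
Mode = (12−1)/(12+33−2) = 11/43 = 0.256.
With a flat prior the MAP equals the MLE, 11/43.
Mean = 12/(12+33) = 12/45 = 0.267.
Quadratic loss ⇒ the optimal estimator is the posterior mean.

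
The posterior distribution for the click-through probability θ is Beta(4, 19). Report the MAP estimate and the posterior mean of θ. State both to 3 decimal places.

MAP = 0.143; posterior mean = 0.174

Mode = (4−1)/(4+19−2) = 3/21 = 0.143.
Mean = 4/(4+19) = 4/23 = 0.174.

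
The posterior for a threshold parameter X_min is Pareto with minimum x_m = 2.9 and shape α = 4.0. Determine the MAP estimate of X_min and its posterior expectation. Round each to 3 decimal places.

X_min_MAP = 2.900, E[X_min|data] = 3.867

The Pareto density is strictly decreasing on [x_m, ∞), so the mode is x_m = 2.900.
Mean = α·x_m/(α−1) = 4.0·2.9/3.0 = 3.867.
Right-skewed posterior ⇒ mode < mean.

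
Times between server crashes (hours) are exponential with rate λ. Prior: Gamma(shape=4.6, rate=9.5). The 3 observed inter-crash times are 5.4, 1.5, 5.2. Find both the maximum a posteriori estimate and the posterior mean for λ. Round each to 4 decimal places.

λ_MAP = 0.3056, E[λ|data] = 0.3519

Σ times = 12.1. Posterior: Gamma(shape = 4.6+3 = 7.6, rate = 9.5+12.1 = 21.6).
Mode = (α−1)/β = 6.6/21.6 = 0.3056.
Mean = α/β = 7.6/21.6 = 0.3519.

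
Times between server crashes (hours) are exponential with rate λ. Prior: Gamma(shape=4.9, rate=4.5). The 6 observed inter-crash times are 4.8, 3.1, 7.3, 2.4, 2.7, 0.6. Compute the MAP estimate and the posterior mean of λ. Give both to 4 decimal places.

Σ times = 20.9. Posterior: Gamma(shape = 4.9+6 = 10.9, rate = 4.5+20.9 = 25.4).
Mode = (α−1)/β = 9.9/25.4 = 0.3898.
Mean = α/β = 10.9/25.4 = 0.4291.

λ_MAP = 0.3898, E[λ|data] = 0.4291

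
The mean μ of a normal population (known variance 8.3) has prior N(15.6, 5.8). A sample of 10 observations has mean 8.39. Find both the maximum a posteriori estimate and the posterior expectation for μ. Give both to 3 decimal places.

MAP: 9.293. Posterior mean: 9.293.

Posterior for μ is Normal. Precision-weighted mean: (1/5.8·15.6 + 10/8.3·8.39) / (1/5.8 + 10/8.3) = 9.293.
A Normal posterior is symmetric, so mode = mean.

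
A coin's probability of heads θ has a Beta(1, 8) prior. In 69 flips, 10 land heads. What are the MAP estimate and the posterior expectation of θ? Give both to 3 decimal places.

θ_MAP = 0.132, E[θ|data] = 0.141

Posterior: Beta(1+10, 8+59) = Beta(11, 67).
Mode = (11−1)/(11+67−2) = 10/76 = 0.132.
Mean = 11/(11+67) = 11/78 = 0.141.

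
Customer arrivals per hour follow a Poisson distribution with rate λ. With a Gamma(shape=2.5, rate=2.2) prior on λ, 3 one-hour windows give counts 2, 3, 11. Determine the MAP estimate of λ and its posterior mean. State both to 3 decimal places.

Σ counts = 16. Posterior: Gamma(shape = 2.5+16 = 18.5, rate = 2.2+3 = 5.2).
Mode = (α−1)/β = 17.5/5.2 = 3.365.
Mean = α/β = 18.5/5.2 = 3.558.
The posterior is right-skewed, so the mean exceeds the mode.

MAP estimate = 3.365, posterior mean = 3.558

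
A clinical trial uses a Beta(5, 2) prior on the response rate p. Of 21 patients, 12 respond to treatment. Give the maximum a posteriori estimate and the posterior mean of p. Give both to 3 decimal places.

Posterior: Beta(5+12, 2+9) = Beta(17, 11).
Mode = (17−1)/(17+11−2) = 16/26 = 0.615.
Mean = 17/(17+11) = 17/28 = 0.607.
Left-skewed posterior ⇒ mean < mode.

MAP = 0.615, posterior mean = 0.607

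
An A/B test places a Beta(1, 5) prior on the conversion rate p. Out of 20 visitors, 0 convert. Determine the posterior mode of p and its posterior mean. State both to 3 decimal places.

MAP: 0.000. Posterior mean: 0.038.

Posterior: Beta(1+0, 5+20) = Beta(1, 25).
Since α = 1 ≤ 1 and β > 1, the Beta density is monotone decreasing on [0,1]; the mode is at 0.
Mean = 1/(1+25) = 0.038.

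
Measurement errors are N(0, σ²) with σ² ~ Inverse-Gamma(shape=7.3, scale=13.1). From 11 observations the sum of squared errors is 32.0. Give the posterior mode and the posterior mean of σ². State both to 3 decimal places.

MAP = 2.109, posterior mean = 2.466

Posterior: Inverse-Gamma(shape = 7.3+11/2 = 12.8, scale = 13.1+32.0/2 = 29.1).
Mode = β/(α+1) = 29.1/13.8 = 2.109.
Mean = β/(α−1) = 29.1/11.8 = 2.466.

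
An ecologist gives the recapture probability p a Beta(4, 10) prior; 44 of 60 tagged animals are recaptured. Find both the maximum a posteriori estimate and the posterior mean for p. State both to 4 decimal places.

MAP = 0.6528; posterior mean = 0.6486

Posterior: Beta(4+44, 10+16) = Beta(48, 26).
Mode = (48−1)/(48+26−2) = 47/72 = 0.6528.
Mean = 48/(48+26) = 48/74 = 0.6486.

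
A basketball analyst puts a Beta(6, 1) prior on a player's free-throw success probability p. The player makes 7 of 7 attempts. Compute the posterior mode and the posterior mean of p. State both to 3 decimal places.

MAP: 1.000. Posterior mean: 0.929.

Posterior: Beta(6+7, 1+0) = Beta(13, 1).
Since β = 1 ≤ 1 and α > 1, the Beta density is monotone increasing on [0,1]; the mode is at 1.
Mean = 13/(13+1) = 0.929.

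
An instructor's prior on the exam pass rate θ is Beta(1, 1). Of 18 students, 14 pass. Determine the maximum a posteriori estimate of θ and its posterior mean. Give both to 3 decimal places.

MAP: 0.778. Posterior mean: 0.750.

Posterior: Beta(1+14, 1+4) = Beta(15, 5).
Mode = (15−1)/(15+5−2) = 14/18 = 0.778.
Mean = 15/(15+5) = 15/20 = 0.750.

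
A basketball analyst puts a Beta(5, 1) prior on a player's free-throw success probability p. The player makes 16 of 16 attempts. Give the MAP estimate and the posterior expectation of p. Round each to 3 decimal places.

MAP estimate = 1.000, posterior expectation = 0.955

Posterior: Beta(5+16, 1+0) = Beta(21, 1).
Since β = 1 ≤ 1 and α > 1, the Beta density is monotone increasing on [0,1]; the mode is at 1.
Mean = 21/(21+1) = 0.955.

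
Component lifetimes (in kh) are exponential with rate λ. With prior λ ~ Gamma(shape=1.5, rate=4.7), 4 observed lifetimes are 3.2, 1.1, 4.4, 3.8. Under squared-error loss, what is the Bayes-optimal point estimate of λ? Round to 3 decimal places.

0.320

Σ times = 12.5. Posterior: Gamma(shape = 1.5+4 = 5.5, rate = 4.7+12.5 = 17.2).
Mode = (α−1)/β = 4.5/17.2 = 0.262.
Mean = α/β = 5.5/17.2 = 0.320.
Squared-error loss ⇒ the optimal estimator is the posterior mean.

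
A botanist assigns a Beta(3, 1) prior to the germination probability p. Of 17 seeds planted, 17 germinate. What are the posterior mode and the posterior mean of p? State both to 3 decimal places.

p_MAP = 1.000, E[p|data] = 0.952

Posterior: Beta(3+17, 1+0) = Beta(20, 1).
Since β = 1 ≤ 1 and α > 1, the Beta density is monotone increasing on [0,1]; the mode is at 1.
Mean = 20/(20+1) = 0.952.
Mode > mean: the posterior has a left tail.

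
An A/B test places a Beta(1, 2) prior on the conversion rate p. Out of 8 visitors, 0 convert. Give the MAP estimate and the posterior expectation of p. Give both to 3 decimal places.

MAP: 0.000. Posterior mean: 0.091.

Posterior: Beta(1+0, 2+8) = Beta(1, 10).
Since α = 1 ≤ 1 and β > 1, the Beta density is monotone decreasing on [0,1]; the mode is at 0.
Mean = 1/(1+10) = 0.091.
Right-skewed posterior ⇒ mode < mean.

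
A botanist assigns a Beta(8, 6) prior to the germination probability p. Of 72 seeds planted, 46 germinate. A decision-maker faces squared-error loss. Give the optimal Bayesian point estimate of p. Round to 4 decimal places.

0.6279

Posterior: Beta(8+46, 6+26) = Beta(54, 32).
Mode = (54−1)/(54+32−2) = 53/84 = 0.6310.
Mean = 54/(54+32) = 54/86 = 0.6279.
Squared-error loss ⇒ the optimal estimator is the posterior mean.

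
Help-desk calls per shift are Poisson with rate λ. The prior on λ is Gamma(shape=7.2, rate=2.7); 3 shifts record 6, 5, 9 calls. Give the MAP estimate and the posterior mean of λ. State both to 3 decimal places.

MAP estimate = 4.596, posterior mean = 4.772

Σ counts = 20. Posterior: Gamma(shape = 7.2+20 = 27.2, rate = 2.7+3 = 5.7).
Mode = (α−1)/β = 26.2/5.7 = 4.596.
Mean = α/β = 27.2/5.7 = 4.772.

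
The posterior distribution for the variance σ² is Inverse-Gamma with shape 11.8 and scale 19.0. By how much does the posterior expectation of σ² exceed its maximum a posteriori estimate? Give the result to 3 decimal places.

0.275

Mode = β/(α+1) = 19.0/12.8 = 1.484.
Mean = β/(α−1) = 19.0/10.8 = 1.759.
Difference = 1.759 − 1.484 = 0.275.
The mean is pulled above the mode by the posterior's right skew.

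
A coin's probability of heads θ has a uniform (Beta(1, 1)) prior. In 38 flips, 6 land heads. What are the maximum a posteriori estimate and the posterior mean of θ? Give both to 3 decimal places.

MAP: 0.158. Posterior mean: 0.175.

Posterior: Beta(1+6, 1+32) = Beta(7, 33).
Mode = (7−1)/(7+33−2) = 6/38 = 0.158.
Mean = 7/(7+33) = 7/40 = 0.175.
The posterior is right-skewed, so the mean exceeds the mode.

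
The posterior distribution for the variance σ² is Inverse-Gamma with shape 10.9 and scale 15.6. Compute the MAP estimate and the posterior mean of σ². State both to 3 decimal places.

MAP = 1.311; posterior mean = 1.576

Mode = β/(α+1) = 15.6/11.9 = 1.311.
Mean = β/(α−1) = 15.6/9.9 = 1.576.
The mean is pulled above the mode by the posterior's right skew.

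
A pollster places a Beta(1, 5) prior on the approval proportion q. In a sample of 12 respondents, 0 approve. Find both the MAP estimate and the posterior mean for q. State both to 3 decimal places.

Posterior: Beta(1+0, 5+12) = Beta(1, 17).
Since α = 1 ≤ 1 and β > 1, the Beta density is monotone decreasing on [0,1]; the mode is at 0.
Mean = 1/(1+17) = 0.056.

MAP: 0.000. Posterior mean: 0.056.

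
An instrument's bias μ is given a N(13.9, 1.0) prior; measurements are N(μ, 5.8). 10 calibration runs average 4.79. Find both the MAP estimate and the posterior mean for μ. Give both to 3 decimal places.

MAP = 8.134, posterior mean = 8.134

Posterior for μ is Normal. Precision-weighted mean: (1/1.0·13.9 + 10/5.8·4.79) / (1/1.0 + 10/5.8) = 8.134.
A Normal posterior is symmetric, so mode = mean.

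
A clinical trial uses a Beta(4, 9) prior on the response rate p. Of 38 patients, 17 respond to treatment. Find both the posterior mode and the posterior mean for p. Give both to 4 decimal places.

MAP = 0.4082; posterior mean = 0.4118

Posterior: Beta(4+17, 9+21) = Beta(21, 30).
Mode = (21−1)/(21+30−2) = 20/49 = 0.4082.
Mean = 21/(21+30) = 21/51 = 0.4118.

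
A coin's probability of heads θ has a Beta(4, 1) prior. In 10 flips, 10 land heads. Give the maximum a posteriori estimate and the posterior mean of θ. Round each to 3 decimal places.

maximum a posteriori estimate = 1.000, posterior mean = 0.933

Posterior: Beta(4+10, 1+0) = Beta(14, 1).
Since β = 1 ≤ 1 and α > 1, the Beta density is monotone increasing on [0,1]; the mode is at 1.
Mean = 14/(14+1) = 0.933.
The mean is pulled below the mode by the posterior's left skew.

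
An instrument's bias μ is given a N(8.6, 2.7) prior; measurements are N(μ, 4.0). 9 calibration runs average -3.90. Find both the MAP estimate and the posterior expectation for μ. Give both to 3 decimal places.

μ_MAP = -2.133, E[μ|data] = -2.133

Posterior for μ is Normal. Precision-weighted mean: (1/2.7·8.6 + 9/4.0·-3.90) / (1/2.7 + 9/4.0) = -2.133.
A Normal posterior is symmetric, so mode = mean.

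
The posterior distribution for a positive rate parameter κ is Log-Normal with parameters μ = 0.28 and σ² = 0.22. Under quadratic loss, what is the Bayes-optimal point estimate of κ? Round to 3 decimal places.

Mode = exp(μ − σ²) = exp(0.06) = 1.062.
Mean = exp(μ + σ²/2) = exp(0.390) = 1.477.
Quadratic loss ⇒ the optimal estimator is the posterior mean.

1.477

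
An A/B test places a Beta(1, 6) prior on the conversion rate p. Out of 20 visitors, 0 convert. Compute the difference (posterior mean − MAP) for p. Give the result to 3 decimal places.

0.037

Posterior: Beta(1+0, 6+20) = Beta(1, 26).
Since α = 1 ≤ 1 and β > 1, the Beta density is monotone decreasing on [0,1]; the mode is at 0.
Mean = 1/(1+26) = 0.037.
Difference = 0.037 − 0.000 = 0.037.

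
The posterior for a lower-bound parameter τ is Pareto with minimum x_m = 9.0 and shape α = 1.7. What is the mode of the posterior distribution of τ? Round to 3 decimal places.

The Pareto density is strictly decreasing on [x_m, ∞), so the mode is x_m = 9.000.
Mean = α·x_m/(α−1) = 1.7·9.0/0.7 = 21.857.
This is the posterior mode — the MAP estimate.

9.000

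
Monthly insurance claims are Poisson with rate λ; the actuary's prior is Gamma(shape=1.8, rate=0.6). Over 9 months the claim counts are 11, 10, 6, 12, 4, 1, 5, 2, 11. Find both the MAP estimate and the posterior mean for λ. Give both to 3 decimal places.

Σ counts = 62. Posterior: Gamma(shape = 1.8+62 = 63.8, rate = 0.6+9 = 9.6).
Mode = (α−1)/β = 62.8/9.6 = 6.542.
Mean = α/β = 63.8/9.6 = 6.646.

MAP estimate = 6.542, posterior mean = 6.646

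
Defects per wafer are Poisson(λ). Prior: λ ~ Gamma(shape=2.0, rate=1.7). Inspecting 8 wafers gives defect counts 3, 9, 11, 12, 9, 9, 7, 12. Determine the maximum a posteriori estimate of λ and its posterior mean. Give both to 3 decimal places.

Σ counts = 72. Posterior: Gamma(shape = 2.0+72 = 74.0, rate = 1.7+8 = 9.7).
Mode = (α−1)/β = 73.0/9.7 = 7.526.
Mean = α/β = 74.0/9.7 = 7.629.
Mean > mode: the posterior has a right tail.

MAP = 7.526; posterior mean = 7.629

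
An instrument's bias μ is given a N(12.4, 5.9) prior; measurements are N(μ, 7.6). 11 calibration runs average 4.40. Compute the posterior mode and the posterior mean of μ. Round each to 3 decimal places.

Posterior for μ is Normal. Precision-weighted mean: (1/5.9·12.4 + 11/7.6·4.40) / (1/5.9 + 11/7.6) = 5.239.
A Normal posterior is symmetric, so mode = mean.

MAP = 5.239; posterior mean = 5.239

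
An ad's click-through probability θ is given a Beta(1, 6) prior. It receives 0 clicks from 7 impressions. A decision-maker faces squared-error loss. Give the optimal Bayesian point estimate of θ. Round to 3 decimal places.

Posterior: Beta(1+0, 6+7) = Beta(1, 13).
Since α = 1 ≤ 1 and β > 1, the Beta density is monotone decreasing on [0,1]; the mode is at 0.
Mean = 1/(1+13) = 0.071.
Squared-error loss ⇒ the optimal estimator is the posterior mean.

0.071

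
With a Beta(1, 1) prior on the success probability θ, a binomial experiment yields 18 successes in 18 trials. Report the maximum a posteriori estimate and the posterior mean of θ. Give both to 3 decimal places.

MAP = 1.000, posterior mean = 0.950

Posterior: Beta(1+18, 1+0) = Beta(19, 1).
Since β = 1 ≤ 1 and α > 1, the Beta density is monotone increasing on [0,1]; the mode is at 1.
Mean = 19/(19+1) = 0.950.
Mode > mean: the posterior has a left tail.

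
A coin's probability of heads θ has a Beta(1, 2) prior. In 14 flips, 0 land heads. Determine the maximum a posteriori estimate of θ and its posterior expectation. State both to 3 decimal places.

MAP = 0.000; posterior mean = 0.059

Posterior: Beta(1+0, 2+14) = Beta(1, 16).
Since α = 1 ≤ 1 and β > 1, the Beta density is monotone decreasing on [0,1]; the mode is at 0.
Mean = 1/(1+16) = 0.059.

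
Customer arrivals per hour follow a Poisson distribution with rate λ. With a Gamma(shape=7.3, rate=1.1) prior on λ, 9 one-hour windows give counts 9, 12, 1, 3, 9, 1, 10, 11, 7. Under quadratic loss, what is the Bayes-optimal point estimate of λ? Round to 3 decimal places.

6.960

Σ counts = 63. Posterior: Gamma(shape = 7.3+63 = 70.3, rate = 1.1+9 = 10.1).
Mode = (α−1)/β = 69.3/10.1 = 6.861.
Mean = α/β = 70.3/10.1 = 6.960.
Quadratic loss ⇒ the optimal estimator is the posterior mean.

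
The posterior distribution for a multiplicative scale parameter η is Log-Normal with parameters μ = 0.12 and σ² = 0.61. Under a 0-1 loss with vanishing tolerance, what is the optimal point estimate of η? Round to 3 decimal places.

Mode = exp(μ − σ²) = exp(-0.49) = 0.613.
Mean = exp(μ + σ²/2) = exp(0.425) = 1.530.
This is the posterior mode — the MAP estimate.

0.613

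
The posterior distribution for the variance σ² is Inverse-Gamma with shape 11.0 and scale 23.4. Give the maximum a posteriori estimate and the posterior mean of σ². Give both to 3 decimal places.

Mode = β/(α+1) = 23.4/12.0 = 1.950.
Mean = β/(α−1) = 23.4/10.0 = 2.340.
The posterior is right-skewed, so the mean exceeds the mode.

MAP: 1.950. Posterior mean: 2.340.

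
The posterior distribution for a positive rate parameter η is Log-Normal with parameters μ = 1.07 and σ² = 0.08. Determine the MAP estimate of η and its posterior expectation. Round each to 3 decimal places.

Mode = exp(μ − σ²) = exp(0.99) = 2.691.
Mean = exp(μ + σ²/2) = exp(1.110) = 3.034.

η_MAP = 2.691, E[η|data] = 3.034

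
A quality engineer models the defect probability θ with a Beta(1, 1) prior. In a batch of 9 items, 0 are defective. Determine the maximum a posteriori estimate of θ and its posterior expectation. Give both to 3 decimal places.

Posterior: Beta(1+0, 1+9) = Beta(1, 10).
Since α = 1 ≤ 1 and β > 1, the Beta density is monotone decreasing on [0,1]; the mode is at 0.
Mean = 1/(1+10) = 0.091.
The mean is pulled above the mode by the posterior's right skew.

MAP: 0.000. Posterior mean: 0.091.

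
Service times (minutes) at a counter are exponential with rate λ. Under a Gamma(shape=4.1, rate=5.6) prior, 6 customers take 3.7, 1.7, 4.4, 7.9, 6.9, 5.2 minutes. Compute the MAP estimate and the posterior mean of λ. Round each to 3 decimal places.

MAP estimate = 0.257, posterior mean = 0.285

Σ times = 29.8. Posterior: Gamma(shape = 4.1+6 = 10.1, rate = 5.6+29.8 = 35.4).
Mode = (α−1)/β = 9.1/35.4 = 0.257.
Mean = α/β = 10.1/35.4 = 0.285.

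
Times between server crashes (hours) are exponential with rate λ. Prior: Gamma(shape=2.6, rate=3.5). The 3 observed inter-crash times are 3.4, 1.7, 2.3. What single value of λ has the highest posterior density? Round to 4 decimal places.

Σ times = 7.4. Posterior: Gamma(shape = 2.6+3 = 5.6, rate = 3.5+7.4 = 10.9).
Mode = (α−1)/β = 4.6/10.9 = 0.4220.
Mean = α/β = 5.6/10.9 = 0.5138.
This is the posterior mode — the MAP estimate.

0.4220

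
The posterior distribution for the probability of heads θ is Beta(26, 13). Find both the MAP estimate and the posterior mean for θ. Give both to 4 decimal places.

MAP = 0.6757; posterior mean = 0.6667

Mode = (26−1)/(26+13−2) = 25/37 = 0.6757.
Mean = 26/(26+13) = 26/39 = 0.6667.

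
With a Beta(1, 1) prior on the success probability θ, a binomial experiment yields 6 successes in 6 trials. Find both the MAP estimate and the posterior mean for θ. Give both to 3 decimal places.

MAP: 1.000. Posterior mean: 0.875.

Posterior: Beta(1+6, 1+0) = Beta(7, 1).
Since β = 1 ≤ 1 and α > 1, the Beta density is monotone increasing on [0,1]; the mode is at 1.
Mean = 7/(7+1) = 0.875.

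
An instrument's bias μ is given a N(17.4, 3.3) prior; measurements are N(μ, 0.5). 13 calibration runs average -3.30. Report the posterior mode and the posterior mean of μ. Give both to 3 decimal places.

posterior mode = -3.062, posterior mean = -3.062

Posterior for μ is Normal. Precision-weighted mean: (1/3.3·17.4 + 13/0.5·-3.30) / (1/3.3 + 13/0.5) = -3.062.
A Normal posterior is symmetric, so mode = mean.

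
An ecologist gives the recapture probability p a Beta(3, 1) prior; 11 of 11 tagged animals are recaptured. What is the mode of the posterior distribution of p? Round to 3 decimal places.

Posterior: Beta(3+11, 1+0) = Beta(14, 1).
Since β = 1 ≤ 1 and α > 1, the Beta density is monotone increasing on [0,1]; the mode is at 1.
Mean = 14/(14+1) = 0.933.
This is the posterior mode — the MAP estimate.

1.000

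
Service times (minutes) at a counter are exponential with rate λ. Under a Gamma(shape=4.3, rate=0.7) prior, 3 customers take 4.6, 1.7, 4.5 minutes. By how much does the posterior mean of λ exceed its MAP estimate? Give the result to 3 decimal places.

0.087

Σ times = 10.8. Posterior: Gamma(shape = 4.3+3 = 7.3, rate = 0.7+10.8 = 11.5).
Mode = (α−1)/β = 6.3/11.5 = 0.548.
Mean = α/β = 7.3/11.5 = 0.635.
Difference = 0.635 − 0.548 = 0.087.
Mean > mode: the posterior has a right tail.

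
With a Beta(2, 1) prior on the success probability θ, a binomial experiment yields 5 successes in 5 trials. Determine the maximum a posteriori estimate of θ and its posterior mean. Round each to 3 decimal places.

MAP = 1.000, posterior mean = 0.875

Posterior: Beta(2+5, 1+0) = Beta(7, 1).
Since β = 1 ≤ 1 and α > 1, the Beta density is monotone increasing on [0,1]; the mode is at 1.
Mean = 7/(7+1) = 0.875.
Mode > mean: the posterior has a left tail.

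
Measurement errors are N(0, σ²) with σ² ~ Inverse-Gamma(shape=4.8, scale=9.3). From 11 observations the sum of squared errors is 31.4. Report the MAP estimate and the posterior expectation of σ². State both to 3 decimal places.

MAP: 2.212. Posterior mean: 2.688.

Posterior: Inverse-Gamma(shape = 4.8+11/2 = 10.3, scale = 9.3+31.4/2 = 25.0).
Mode = β/(α+1) = 25.0/11.3 = 2.212.
Mean = β/(α−1) = 25.0/9.3 = 2.688.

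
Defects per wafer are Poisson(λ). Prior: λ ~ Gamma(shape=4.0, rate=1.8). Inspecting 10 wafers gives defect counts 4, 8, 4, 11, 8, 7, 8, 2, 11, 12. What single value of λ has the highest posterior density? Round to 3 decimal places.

6.610

Σ counts = 75. Posterior: Gamma(shape = 4.0+75 = 79.0, rate = 1.8+10 = 11.8).
Mode = (α−1)/β = 78.0/11.8 = 6.610.
Mean = α/β = 79.0/11.8 = 6.695.
This is the posterior mode — the MAP estimate.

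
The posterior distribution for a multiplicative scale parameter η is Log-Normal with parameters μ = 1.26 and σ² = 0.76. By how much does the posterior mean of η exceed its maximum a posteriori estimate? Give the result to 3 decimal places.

3.506

Mode = exp(μ − σ²) = exp(0.50) = 1.649.
Mean = exp(μ + σ²/2) = exp(1.640) = 5.155.
Difference = 5.155 − 1.649 = 3.506.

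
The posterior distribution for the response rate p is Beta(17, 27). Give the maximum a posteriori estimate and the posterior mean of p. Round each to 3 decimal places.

Mode = (17−1)/(17+27−2) = 16/42 = 0.381.
Mean = 17/(17+27) = 17/44 = 0.386.

maximum a posteriori estimate = 0.381, posterior mean = 0.386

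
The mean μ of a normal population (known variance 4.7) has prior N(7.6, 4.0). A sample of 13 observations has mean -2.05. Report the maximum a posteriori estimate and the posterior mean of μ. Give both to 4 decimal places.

Posterior for μ is Normal. Precision-weighted mean: (1/4.0·7.6 + 13/4.7·-2.05) / (1/4.0 + 13/4.7) = -1.2501.
A Normal posterior is symmetric, so mode = mean.

MAP = -1.2501, posterior mean = -1.2501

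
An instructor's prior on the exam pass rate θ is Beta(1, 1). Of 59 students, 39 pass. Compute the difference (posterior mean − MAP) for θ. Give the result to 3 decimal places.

-0.005

Posterior: Beta(1+39, 1+20) = Beta(40, 21).
Mode = (40−1)/(40+21−2) = 39/59 = 0.661.
Mean = 40/(40+21) = 40/61 = 0.656.
Difference = 0.656 − 0.661 = -0.005.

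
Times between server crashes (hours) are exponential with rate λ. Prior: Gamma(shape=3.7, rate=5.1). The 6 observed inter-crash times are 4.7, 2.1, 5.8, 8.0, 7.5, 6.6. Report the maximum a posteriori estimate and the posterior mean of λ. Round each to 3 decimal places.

Σ times = 34.7. Posterior: Gamma(shape = 3.7+6 = 9.7, rate = 5.1+34.7 = 39.8).
Mode = (α−1)/β = 8.7/39.8 = 0.219.
Mean = α/β = 9.7/39.8 = 0.244.
Mean > mode: the posterior has a right tail.

λ_MAP = 0.219, E[λ|data] = 0.244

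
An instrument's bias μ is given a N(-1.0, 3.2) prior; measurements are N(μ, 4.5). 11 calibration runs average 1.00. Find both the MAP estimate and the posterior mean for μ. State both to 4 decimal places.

MAP: 0.7733. Posterior mean: 0.7733.

Posterior for μ is Normal. Precision-weighted mean: (1/3.2·-1.0 + 11/4.5·1.00) / (1/3.2 + 11/4.5) = 0.7733.
A Normal posterior is symmetric, so mode = mean.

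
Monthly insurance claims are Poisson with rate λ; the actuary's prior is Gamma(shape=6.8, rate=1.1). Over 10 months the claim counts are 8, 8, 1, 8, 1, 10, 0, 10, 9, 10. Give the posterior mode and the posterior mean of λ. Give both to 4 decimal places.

MAP = 6.3784; posterior mean = 6.4685

Σ counts = 65. Posterior: Gamma(shape = 6.8+65 = 71.8, rate = 1.1+10 = 11.1).
Mode = (α−1)/β = 70.8/11.1 = 6.3784.
Mean = α/β = 71.8/11.1 = 6.4685.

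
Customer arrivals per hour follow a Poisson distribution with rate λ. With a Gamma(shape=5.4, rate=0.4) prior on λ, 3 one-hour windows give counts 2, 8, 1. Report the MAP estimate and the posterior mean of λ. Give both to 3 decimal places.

Σ counts = 11. Posterior: Gamma(shape = 5.4+11 = 16.4, rate = 0.4+3 = 3.4).
Mode = (α−1)/β = 15.4/3.4 = 4.529.
Mean = α/β = 16.4/3.4 = 4.824.

MAP: 4.529. Posterior mean: 4.824.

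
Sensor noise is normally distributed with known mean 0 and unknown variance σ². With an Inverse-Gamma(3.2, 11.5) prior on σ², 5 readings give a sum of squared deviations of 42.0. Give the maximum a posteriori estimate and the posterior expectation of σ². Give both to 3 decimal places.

Posterior: Inverse-Gamma(shape = 3.2+5/2 = 5.7, scale = 11.5+42.0/2 = 32.5).
Mode = β/(α+1) = 32.5/6.7 = 4.851.
Mean = β/(α−1) = 32.5/4.7 = 6.915.

σ²_MAP = 4.851, E[σ²|data] = 6.915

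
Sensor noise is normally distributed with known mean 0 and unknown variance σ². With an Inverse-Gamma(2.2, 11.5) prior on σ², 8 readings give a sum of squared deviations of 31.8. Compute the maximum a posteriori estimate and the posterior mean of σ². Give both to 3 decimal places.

σ²_MAP = 3.806, E[σ²|data] = 5.269

Posterior: Inverse-Gamma(shape = 2.2+8/2 = 6.2, scale = 11.5+31.8/2 = 27.4).
Mode = β/(α+1) = 27.4/7.2 = 3.806.
Mean = β/(α−1) = 27.4/5.2 = 5.269.
The posterior is right-skewed, so the mean exceeds the mode.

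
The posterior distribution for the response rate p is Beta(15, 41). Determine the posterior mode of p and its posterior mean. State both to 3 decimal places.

p_MAP = 0.259, E[p|data] = 0.268

Mode = (15−1)/(15+41−2) = 14/54 = 0.259.
Mean = 15/(15+41) = 15/56 = 0.268.
The mean is pulled above the mode by the posterior's right skew.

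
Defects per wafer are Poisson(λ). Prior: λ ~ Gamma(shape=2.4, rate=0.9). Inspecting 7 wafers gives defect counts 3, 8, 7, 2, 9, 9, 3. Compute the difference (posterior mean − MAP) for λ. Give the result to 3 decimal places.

0.127

Σ counts = 41. Posterior: Gamma(shape = 2.4+41 = 43.4, rate = 0.9+7 = 7.9).
Mode = (α−1)/β = 42.4/7.9 = 5.367.
Mean = α/β = 43.4/7.9 = 5.494.
Difference = 5.494 − 5.367 = 0.127.
Mean > mode: the posterior has a right tail.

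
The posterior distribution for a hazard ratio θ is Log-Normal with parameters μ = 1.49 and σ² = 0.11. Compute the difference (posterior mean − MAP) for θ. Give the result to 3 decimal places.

0.713

Mode = exp(μ − σ²) = exp(1.38) = 3.975.
Mean = exp(μ + σ²/2) = exp(1.545) = 4.688.
Difference = 4.688 − 3.975 = 0.713.
The mean is pulled above the mode by the posterior's right skew.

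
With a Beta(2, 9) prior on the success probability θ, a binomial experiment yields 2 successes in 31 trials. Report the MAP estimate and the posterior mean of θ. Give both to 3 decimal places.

Posterior: Beta(2+2, 9+29) = Beta(4, 38).
Mode = (4−1)/(4+38−2) = 3/40 = 0.075.
Mean = 4/(4+38) = 4/42 = 0.095.
Mean > mode: the posterior has a right tail.

MAP estimate = 0.075, posterior mean = 0.095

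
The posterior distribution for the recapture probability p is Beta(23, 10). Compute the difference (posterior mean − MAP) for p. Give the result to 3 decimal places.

-0.013

Mode = (23−1)/(23+10−2) = 22/31 = 0.710.
Mean = 23/(23+10) = 23/33 = 0.697.
Difference = 0.697 − 0.710 = -0.013.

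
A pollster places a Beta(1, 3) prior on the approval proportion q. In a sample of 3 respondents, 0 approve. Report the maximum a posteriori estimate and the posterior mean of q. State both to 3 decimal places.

MAP = 0.000; posterior mean = 0.143

Posterior: Beta(1+0, 3+3) = Beta(1, 6).
Since α = 1 ≤ 1 and β > 1, the Beta density is monotone decreasing on [0,1]; the mode is at 0.
Mean = 1/(1+6) = 0.143.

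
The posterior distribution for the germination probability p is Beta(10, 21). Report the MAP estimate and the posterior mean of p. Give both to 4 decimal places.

Mode = (10−1)/(10+21−2) = 9/29 = 0.3103.
Mean = 10/(10+21) = 10/31 = 0.3226.
Mean > mode: the posterior has a right tail.

MAP = 0.3103; posterior mean = 0.3226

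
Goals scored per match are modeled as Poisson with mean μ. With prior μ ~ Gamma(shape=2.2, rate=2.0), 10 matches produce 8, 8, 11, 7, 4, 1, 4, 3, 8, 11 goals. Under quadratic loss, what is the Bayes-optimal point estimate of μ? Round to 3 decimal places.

5.600

Σ counts = 65. Posterior: Gamma(shape = 2.2+65 = 67.2, rate = 2.0+10 = 12.0).
Mode = (α−1)/β = 66.2/12.0 = 5.517.
Mean = α/β = 67.2/12.0 = 5.600.
Quadratic loss ⇒ the optimal estimator is the posterior mean.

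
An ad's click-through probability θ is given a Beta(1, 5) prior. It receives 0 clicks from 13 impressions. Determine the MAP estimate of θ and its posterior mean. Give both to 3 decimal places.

Posterior: Beta(1+0, 5+13) = Beta(1, 18).
Since α = 1 ≤ 1 and β > 1, the Beta density is monotone decreasing on [0,1]; the mode is at 0.
Mean = 1/(1+18) = 0.053.

MAP = 0.000; posterior mean = 0.053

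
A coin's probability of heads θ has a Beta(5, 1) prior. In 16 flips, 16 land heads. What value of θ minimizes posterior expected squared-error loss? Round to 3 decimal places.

0.955

Posterior: Beta(5+16, 1+0) = Beta(21, 1).
Since β = 1 ≤ 1 and α > 1, the Beta density is monotone increasing on [0,1]; the mode is at 1.
Mean = 21/(21+1) = 0.955.
Squared-error loss ⇒ the optimal estimator is the posterior mean.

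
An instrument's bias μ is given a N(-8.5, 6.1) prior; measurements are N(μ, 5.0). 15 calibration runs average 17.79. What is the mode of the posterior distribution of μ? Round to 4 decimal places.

16.4278

Posterior for μ is Normal. Precision-weighted mean: (1/6.1·-8.5 + 15/5.0·17.79) / (1/6.1 + 15/5.0) = 16.4278.
A Normal posterior is symmetric, so mode = mean.
This is the posterior mode — the MAP estimate.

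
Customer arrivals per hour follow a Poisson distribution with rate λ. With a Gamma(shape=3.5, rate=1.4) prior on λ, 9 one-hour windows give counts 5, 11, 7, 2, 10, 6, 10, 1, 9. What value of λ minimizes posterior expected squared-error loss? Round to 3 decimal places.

6.202

Σ counts = 61. Posterior: Gamma(shape = 3.5+61 = 64.5, rate = 1.4+9 = 10.4).
Mode = (α−1)/β = 63.5/10.4 = 6.106.
Mean = α/β = 64.5/10.4 = 6.202.
Squared-error loss ⇒ the optimal estimator is the posterior mean.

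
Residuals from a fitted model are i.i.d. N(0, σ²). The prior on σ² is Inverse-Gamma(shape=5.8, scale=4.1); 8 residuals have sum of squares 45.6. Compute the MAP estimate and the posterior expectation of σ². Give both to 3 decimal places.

Posterior: Inverse-Gamma(shape = 5.8+8/2 = 9.8, scale = 4.1+45.6/2 = 26.9).
Mode = β/(α+1) = 26.9/10.8 = 2.491.
Mean = β/(α−1) = 26.9/8.8 = 3.057.
Right-skewed posterior ⇒ mode < mean.

σ²_MAP = 2.491, E[σ²|data] = 3.057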